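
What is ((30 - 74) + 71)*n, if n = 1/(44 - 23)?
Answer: 9/7 ≈ 1.2857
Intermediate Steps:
n = 1/21 ≈ 0.047619
((30 - 74) + 71)*n = ((30 - 74) + 71)*(1/21) = (-44 + 71)*(1/21) = 27*(1/21) = 9/7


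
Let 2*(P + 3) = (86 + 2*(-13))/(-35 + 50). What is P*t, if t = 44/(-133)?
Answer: 44/133 ≈ 0.33083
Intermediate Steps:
P = -1 (P = -3 + ((86 + 2*(-13))/(-35 + 50))/2 = -3 + ((86 - 26)/15)/2 = -3 + (60*(1/15))/2 = -3 + (½)*4 = -3 + 2 = -1)
t = -44/133 (t = 44*(-1/133) = -44/133 ≈ -0.33083)
P*t = -1*(-44/133) = 44/133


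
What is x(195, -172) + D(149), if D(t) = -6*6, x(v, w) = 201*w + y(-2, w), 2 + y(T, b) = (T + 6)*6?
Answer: -34586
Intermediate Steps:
y(T, b) = 34 + 6*T (y(T, b) = -2 + (T + 6)*6 = -2 + (6 + T)*6 = -2 + (36 + 6*T) = 34 + 6*T)
x(v, w) = 22 + 201*w (x(v, w) = 201*w + (34 + 6*(-2)) = 201*w + (34 - 12) = 201*w + 22 = 22 + 201*w)
D(t) = -36
x(195, -172) + D(149) = (22 + 201*(-172)) - 36 = (22 - 34572) - 36 = -34550 - 36 = -34586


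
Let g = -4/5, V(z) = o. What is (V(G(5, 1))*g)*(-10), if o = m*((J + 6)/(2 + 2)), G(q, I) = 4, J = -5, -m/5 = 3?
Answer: -30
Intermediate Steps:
m = -15 (m = -5*3 = -15)
o = -15/4 (o = -15*(-5 + 6)/(2 + 2) = -15/4 ≈ -3.7500)
V(z) = -15/4
g = -⅘ (g = -4*⅕ = -⅘ ≈ -0.80000)
(V(G(5, 1))*g)*(-10) = -15/4*(-⅘)*(-10) = 3*(-10) = -30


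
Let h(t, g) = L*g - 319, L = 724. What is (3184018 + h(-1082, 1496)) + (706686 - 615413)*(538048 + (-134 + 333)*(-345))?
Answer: 42847174092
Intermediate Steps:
h(t, g) = -319 + 724*g (h(t, g) = 724*g - 319 = -319 + 724*g)
(3184018 + h(-1082, 1496)) + (706686 - 615413)*(538048 + (-134 + 333)*(-345)) = (3184018 + (-319 + 724*1496)) + (706686 - 615413)*(538048 + (-134 + 333)*(-345)) = (3184018 + (-319 + 1083104)) + 91273*(538048 + 199*(-345)) = (3184018 + 1082785) + 91273*(538048 - 68655) = 4266803 + 91273*469393 = 4266803 + 42842907289 = 42847174092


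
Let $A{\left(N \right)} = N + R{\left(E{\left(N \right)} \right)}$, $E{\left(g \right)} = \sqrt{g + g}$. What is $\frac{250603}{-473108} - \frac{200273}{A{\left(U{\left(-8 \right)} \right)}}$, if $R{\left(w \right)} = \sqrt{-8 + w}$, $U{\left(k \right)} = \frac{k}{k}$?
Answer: $- \frac{250603}{473108} - \frac{200273}{1 + i \sqrt{8 - \sqrt{2}}} \approx -26402.0 + 67753.0 i$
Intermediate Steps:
$U{\left(k \right)} = 1$
$E{\left(g \right)} = \sqrt{2} \sqrt{g}$ ($E{\left(g \right)} = \sqrt{2 g} = \sqrt{2} \sqrt{g}$)
$A{\left(N \right)} = N + \sqrt{-8 + \sqrt{2} \sqrt{N}}$
$\frac{250603}{-473108} - \frac{200273}{A{\left(U{\left(-8 \right)} \right)}} = \frac{250603}{-473108} - \frac{200273}{1 + \sqrt{-8 + \sqrt{2} \sqrt{1}}} = 250603 \left(- \frac{1}{473108}\right) - \frac{200273}{1 + \sqrt{-8 + \sqrt{2} \cdot 1}} = - \frac{250603}{473108} - \frac{200273}{1 + \sqrt{-8 + \sqrt{2}}}$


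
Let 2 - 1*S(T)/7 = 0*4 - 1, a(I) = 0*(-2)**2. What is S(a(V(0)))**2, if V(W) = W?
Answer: 441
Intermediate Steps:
a(I) = 0 (a(I) = 0*4 = 0)
S(T) = 21 (S(T) = 14 - 7*(0*4 - 1) = 14 - 7*(0 - 1) = 14 - 7*(-1) = 14 + 7 = 21)
S(a(V(0)))**2 = 21**2 = 441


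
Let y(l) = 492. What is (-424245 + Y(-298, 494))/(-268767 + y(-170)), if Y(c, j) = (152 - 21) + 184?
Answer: 28262/17885 ≈ 1.5802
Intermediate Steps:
Y(c, j) = 315 (Y(c, j) = 131 + 184 = 315)
(-424245 + Y(-298, 494))/(-268767 + y(-170)) = (-424245 + 315)/(-268767 + 492) = -423930/(-268275) = -423930*(-1/268275) = 28262/17885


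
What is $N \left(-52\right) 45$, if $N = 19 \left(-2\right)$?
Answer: $88920$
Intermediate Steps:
$N = -38$
$N \left(-52\right) 45 = \left(-38\right) \left(-52\right) 45 = 1976 \cdot 45 = 88920$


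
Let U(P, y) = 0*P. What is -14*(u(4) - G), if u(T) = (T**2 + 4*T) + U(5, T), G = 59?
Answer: 378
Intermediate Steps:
U(P, y) = 0
u(T) = T**2 + 4*T (u(T) = (T**2 + 4*T) + 0 = T**2 + 4*T)
-14*(u(4) - G) = -14*(4*(4 + 4) - 1*59) = -14*(4*8 - 59) = -14*(32 - 59) = -14*(-27) = 378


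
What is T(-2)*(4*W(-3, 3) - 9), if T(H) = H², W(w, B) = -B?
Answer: -84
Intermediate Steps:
T(-2)*(4*W(-3, 3) - 9) = (-2)²*(4*(-1*3) - 9) = 4*(4*(-3) - 9) = 4*(-12 - 9) = 4*(-21) = -84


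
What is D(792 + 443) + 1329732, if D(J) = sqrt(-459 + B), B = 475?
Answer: 1329736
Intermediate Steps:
D(J) = 4 (D(J) = sqrt(-459 + 475) = sqrt(16) = 4)
D(792 + 443) + 1329732 = 4 + 1329732 = 1329736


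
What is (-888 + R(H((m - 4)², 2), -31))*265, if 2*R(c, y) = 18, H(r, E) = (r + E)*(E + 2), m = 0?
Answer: -232935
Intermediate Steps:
H(r, E) = (2 + E)*(E + r) (H(r, E) = (E + r)*(2 + E) = (2 + E)*(E + r))
R(c, y) = 9 (R(c, y) = (½)*18 = 9)
(-888 + R(H((m - 4)², 2), -31))*265 = (-888 + 9)*265 = -879*265 = -232935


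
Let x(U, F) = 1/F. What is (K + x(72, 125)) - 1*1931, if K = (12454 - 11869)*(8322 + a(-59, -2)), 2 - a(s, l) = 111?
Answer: 600334251/125 ≈ 4.8027e+6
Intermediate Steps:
a(s, l) = -109 (a(s, l) = 2 - 1*111 = 2 - 111 = -109)
K = 4804605 (K = (12454 - 11869)*(8322 - 109) = 585*8213 = 4804605)
(K + x(72, 125)) - 1*1931 = (4804605 + 1/125) - 1*1931 = (4804605 + 1/125) - 1931 = 600575626/125 - 1931 = 600334251/125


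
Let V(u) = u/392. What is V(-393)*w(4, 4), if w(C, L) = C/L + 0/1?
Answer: -393/392 ≈ -1.0026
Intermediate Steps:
w(C, L) = C/L (w(C, L) = C/L + 0*1 = C/L + 0 = C/L)
V(u) = u/392 (V(u) = u*(1/392) = u/392)
V(-393)*w(4, 4) = ((1/392)*(-393))*(4/4) = -393/(98*4) = -393/392*1 = -393/392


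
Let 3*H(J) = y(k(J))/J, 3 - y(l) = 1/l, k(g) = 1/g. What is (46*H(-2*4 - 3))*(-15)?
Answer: 3220/11 ≈ 292.73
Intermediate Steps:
y(l) = 3 - 1/l
H(J) = (3 - J)/(3*J) (H(J) = ((3 - 1/(1/J))/J)/3 = ((3 - J)/J)/3 = (3 - J)/(3*J))
(46*H(-2*4 - 3))*(-15) = (46*((3 - (-2*4 - 3))/(3*(-2*4 - 3))))*(-15) = (46*((3 - (-8 - 3))/(3*(-8 - 3))))*(-15) = (46*((⅓)*(3 - 1*(-11))/(-11)))*(-15) = (46*((⅓)*(-1/11)*(3 + 11)))*(-15) = (46*((⅓)*(-1/11)*14))*(-15) = (46*(-14/33))*(-15) = -644/33*(-15) = 3220/11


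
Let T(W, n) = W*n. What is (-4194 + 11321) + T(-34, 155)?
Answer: 1857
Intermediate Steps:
(-4194 + 11321) + T(-34, 155) = (-4194 + 11321) - 34*155 = 7127 - 5270 = 1857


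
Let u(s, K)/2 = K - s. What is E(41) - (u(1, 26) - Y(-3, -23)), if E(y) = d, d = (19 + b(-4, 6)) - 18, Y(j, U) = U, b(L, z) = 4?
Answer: -68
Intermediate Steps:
u(s, K) = -2*s + 2*K (u(s, K) = 2*(K - s) = -2*s + 2*K)
d = 5 (d = (19 + 4) - 18 = 23 - 18 = 5)
E(y) = 5
E(41) - (u(1, 26) - Y(-3, -23)) = 5 - ((-2*1 + 2*26) - 1*(-23)) = 5 - ((-2 + 52) + 23) = 5 - (50 + 23) = 5 - 1*73 = 5 - 73 = -68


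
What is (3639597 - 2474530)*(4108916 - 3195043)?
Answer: 1064723274491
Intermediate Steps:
(3639597 - 2474530)*(4108916 - 3195043) = 1165067*913873 = 1064723274491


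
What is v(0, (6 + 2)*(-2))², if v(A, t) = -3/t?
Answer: 9/256 ≈ 0.035156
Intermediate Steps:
v(0, (6 + 2)*(-2))² = (-3*(-1/(2*(6 + 2))))² = (-3/(8*(-2)))² = (-3/(-16))² = (-3*(-1/16))² = (3/16)² = 9/256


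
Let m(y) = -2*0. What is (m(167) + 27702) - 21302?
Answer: 6400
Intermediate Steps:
m(y) = 0
(m(167) + 27702) - 21302 = (0 + 27702) - 21302 = 27702 - 21302 = 6400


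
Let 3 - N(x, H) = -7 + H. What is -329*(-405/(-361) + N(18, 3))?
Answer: -964628/361 ≈ -2672.1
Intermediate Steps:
N(x, H) = 10 - H (N(x, H) = 3 - (-7 + H) = 3 + (7 - H) = 10 - H)
-329*(-405/(-361) + N(18, 3)) = -329*(-405/(-361) + (10 - 1*3)) = -329*(-405*(-1/361) + (10 - 3)) = -329*(405/361 + 7) = -329*2932/361 = -964628/361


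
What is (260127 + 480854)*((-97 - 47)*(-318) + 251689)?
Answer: 220427768861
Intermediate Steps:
(260127 + 480854)*((-97 - 47)*(-318) + 251689) = 740981*(-144*(-318) + 251689) = 740981*(45792 + 251689) = 740981*297481 = 220427768861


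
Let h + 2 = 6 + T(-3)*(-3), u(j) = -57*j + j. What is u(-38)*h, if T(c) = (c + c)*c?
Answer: -106400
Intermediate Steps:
T(c) = 2*c**2 (T(c) = (2*c)*c = 2*c**2)
u(j) = -56*j
h = -50 (h = -2 + (6 + (2*(-3)**2)*(-3)) = -2 + (6 + (2*9)*(-3)) = -2 + (6 + 18*(-3)) = -2 + (6 - 54) = -2 - 48 = -50)
u(-38)*h = -56*(-38)*(-50) = 2128*(-50) = -106400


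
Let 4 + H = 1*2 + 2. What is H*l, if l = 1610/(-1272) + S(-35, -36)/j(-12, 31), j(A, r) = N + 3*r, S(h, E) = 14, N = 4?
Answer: 0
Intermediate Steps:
j(A, r) = 4 + 3*r
H = 0 (H = -4 + (1*2 + 2) = -4 + (2 + 2) = -4 + 4 = 0)
l = -69181/61692 (l = 1610/(-1272) + 14/(4 + 3*31) = 1610*(-1/1272) + 14/(4 + 93) = -805/636 + 14/97 = -69181/61692 ≈ -1.1214)
H*l = 0*(-69181/61692) = 0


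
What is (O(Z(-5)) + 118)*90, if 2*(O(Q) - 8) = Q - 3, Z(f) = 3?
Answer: 11340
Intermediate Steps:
O(Q) = 13/2 + Q/2 (O(Q) = 8 + (Q - 3)/2 = 8 + (-3 + Q)/2 = 8 + (-3/2 + Q/2) = 13/2 + Q/2)
(O(Z(-5)) + 118)*90 = ((13/2 + (½)*3) + 118)*90 = ((13/2 + 3/2) + 118)*90 = (8 + 118)*90 = 126*90 = 11340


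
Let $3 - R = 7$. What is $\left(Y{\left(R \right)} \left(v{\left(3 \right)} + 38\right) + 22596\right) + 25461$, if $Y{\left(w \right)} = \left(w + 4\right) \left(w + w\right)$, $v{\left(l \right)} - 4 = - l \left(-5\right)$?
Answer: $48057$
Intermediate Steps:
$R = -4$ ($R = 3 - 7 = -4$)
$v{\left(l \right)} = 4 + 5 l$ ($v{\left(l \right)} = 4 + - l \left(-5\right) = 4 + 5 l$)
$Y{\left(w \right)} = 2 w \left(4 + w\right)$ ($Y{\left(w \right)} = \left(4 + w\right) 2 w = 2 w \left(4 + w\right)$)
$\left(Y{\left(R \right)} \left(v{\left(3 \right)} + 38\right) + 22596\right) + 25461 = \left(2 \left(-4\right) \left(4 - 4\right) \left(\left(4 + 5 \cdot 3\right) + 38\right) + 22596\right) + 25461 = \left(2 \left(-4\right) 0 \left(\left(4 + 15\right) + 38\right) + 22596\right) + 25461 = \left(0 \left(19 + 38\right) + 22596\right) + 25461 = \left(0 \cdot 57 + 22596\right) + 25461 = \left(0 + 22596\right) + 25461 = 22596 + 25461 = 48057$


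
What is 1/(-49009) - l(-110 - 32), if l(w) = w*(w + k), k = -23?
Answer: -1148280871/49009 ≈ -23430.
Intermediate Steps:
l(w) = w*(-23 + w) (l(w) = w*(w - 23) = w*(-23 + w))
1/(-49009) - l(-110 - 32) = 1/(-49009) - (-110 - 32)*(-23 + (-110 - 32)) = -1/49009 - (-142)*(-23 - 142) = -1/49009 - (-142)*(-165) = -1/49009 - 1*23430 = -1/49009 - 23430 = -1148280871/49009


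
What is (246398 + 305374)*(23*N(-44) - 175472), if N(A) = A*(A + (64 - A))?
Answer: -132557705280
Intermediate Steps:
N(A) = 64*A (N(A) = A*64 = 64*A)
(246398 + 305374)*(23*N(-44) - 175472) = (246398 + 305374)*(23*(64*(-44)) - 175472) = 551772*(23*(-2816) - 175472) = 551772*(-64768 - 175472) = 551772*(-240240) = -132557705280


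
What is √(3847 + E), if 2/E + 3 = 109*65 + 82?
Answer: √5484422090/1194 ≈ 62.024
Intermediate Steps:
E = 1/3582 (E = 2/(-3 + (109*65 + 82)) = 2/(-3 + (7085 + 82)) = 2/(-3 + 7167) = 2/7164 = 2*(1/7164) = 1/3582 ≈ 0.00027917)
√(3847 + E) = √(3847 + 1/3582) = √(13779955/3582) = √5484422090/1194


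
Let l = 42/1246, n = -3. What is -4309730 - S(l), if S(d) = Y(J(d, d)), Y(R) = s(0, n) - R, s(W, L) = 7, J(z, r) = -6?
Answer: -4309743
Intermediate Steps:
l = 3/89 (l = 42*(1/1246) = 3/89 ≈ 0.033708)
Y(R) = 7 - R
S(d) = 13 (S(d) = 7 - 1*(-6) = 7 + 6 = 13)
-4309730 - S(l) = -4309730 - 1*13 = -4309730 - 13 = -4309743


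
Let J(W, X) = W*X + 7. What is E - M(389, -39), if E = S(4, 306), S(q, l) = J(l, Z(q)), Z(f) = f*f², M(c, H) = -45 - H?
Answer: 19597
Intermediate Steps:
Z(f) = f³
J(W, X) = 7 + W*X
S(q, l) = 7 + l*q³
E = 19591 (E = 7 + 306*4³ = 7 + 306*64 = 7 + 19584 = 19591)
E - M(389, -39) = 19591 - (-45 - 1*(-39)) = 19591 - (-45 + 39) = 19591 - 1*(-6) = 19591 + 6 = 19597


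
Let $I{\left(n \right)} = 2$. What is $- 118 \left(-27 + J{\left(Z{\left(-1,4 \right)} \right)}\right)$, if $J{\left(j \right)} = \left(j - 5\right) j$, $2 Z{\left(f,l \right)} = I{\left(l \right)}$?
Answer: $3658$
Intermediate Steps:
$Z{\left(f,l \right)} = 1$ ($Z{\left(f,l \right)} = \frac{1}{2} \cdot 2 = 1$)
$J{\left(j \right)} = j \left(-5 + j\right)$ ($J{\left(j \right)} = \left(-5 + j\right) j = j \left(-5 + j\right)$)
$- 118 \left(-27 + J{\left(Z{\left(-1,4 \right)} \right)}\right) = - 118 \left(-27 + 1 \left(-5 + 1\right)\right) = - 118 \left(-27 + 1 \left(-4\right)\right) = - 118 \left(-27 - 4\right) = \left(-118\right) \left(-31\right) = 3658$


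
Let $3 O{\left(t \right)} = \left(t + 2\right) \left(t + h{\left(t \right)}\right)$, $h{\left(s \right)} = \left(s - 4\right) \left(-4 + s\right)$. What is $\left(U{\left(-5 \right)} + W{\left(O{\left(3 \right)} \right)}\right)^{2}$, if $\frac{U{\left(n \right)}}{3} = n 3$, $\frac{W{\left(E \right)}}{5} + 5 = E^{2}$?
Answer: $\frac{1876900}{81} \approx 23172.0$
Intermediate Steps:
$h{\left(s \right)} = \left(-4 + s\right)^{2}$ ($h{\left(s \right)} = \left(-4 + s\right) \left(-4 + s\right) = \left(-4 + s\right)^{2}$)
$O{\left(t \right)} = \frac{\left(2 + t\right) \left(t + \left(-4 + t\right)^{2}\right)}{3}$ ($O{\left(t \right)} = \frac{\left(t + 2\right) \left(t + \left(-4 + t\right)^{2}\right)}{3} = \frac{\left(2 + t\right) \left(t + \left(-4 + t\right)^{2}\right)}{3}$)
$W{\left(E \right)} = -25 + 5 E^{2}$
$U{\left(n \right)} = 9 n$ ($U{\left(n \right)} = 3 n 3 = 3 \cdot 3 n = 9 n$)
$\left(U{\left(-5 \right)} + W{\left(O{\left(3 \right)} \right)}\right)^{2} = \left(9 \left(-5\right) - \left(25 - 5 \left(\frac{32}{3} - \frac{5 \cdot 3^{2}}{3} + \frac{3^{3}}{3} + \frac{2}{3} \cdot 3\right)^{2}\right)\right)^{2} = \left(-45 - \left(25 - 5 \left(\frac{32}{3} - 15 + \frac{1}{3} \cdot 27 + 2\right)^{2}\right)\right)^{2} = \left(-45 - \left(25 - 5 \left(\frac{32}{3} - 15 + 9 + 2\right)^{2}\right)\right)^{2} = \left(-45 - \left(25 - 5 \left(\frac{20}{3}\right)^{2}\right)\right)^{2} = \left(-45 + \left(-25 + 5 \cdot \frac{400}{9}\right)\right)^{2} = \left(-45 + \left(-25 + \frac{2000}{9}\right)\right)^{2} = \left(-45 + \frac{1775}{9}\right)^{2} = \left(\frac{1370}{9}\right)^{2} = \frac{1876900}{81}$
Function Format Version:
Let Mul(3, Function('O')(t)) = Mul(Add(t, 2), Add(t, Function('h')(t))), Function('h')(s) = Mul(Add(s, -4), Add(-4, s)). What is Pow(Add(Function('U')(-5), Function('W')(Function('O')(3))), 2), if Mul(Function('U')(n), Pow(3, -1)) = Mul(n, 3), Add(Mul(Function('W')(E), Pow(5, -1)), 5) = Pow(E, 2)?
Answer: Rational(1876900, 81) ≈ 23172.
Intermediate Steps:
Function('h')(s) = Pow(Add(-4, s), 2) (Function('h')(s) = Mul(Add(-4, s), Add(-4, s)) = Pow(Add(-4, s), 2))
Function('O')(t) = Mul(Rational(1, 3), Add(2, t), Add(t, Pow(Add(-4, t), 2))) (Function('O')(t) = Mul(Rational(1, 3), Mul(Add(t, 2), Add(t, Pow(Add(-4, t), 2)))) = Mul(Rational(1, 3), Mul(Add(2, t), Add(t, Pow(Add(-4, t), 2)))) = Mul(Rational(1, 3), Add(2, t), Add(t, Pow(Add(-4, t), 2))))
Function('W')(E) = Add(-25, Mul(5, Pow(E, 2)))
Function('U')(n) = Mul(9, n) (Function('U')(n) = Mul(3, Mul(n, 3)) = Mul(3, Mul(3, n)) = Mul(9, n))
Pow(Add(Function('U')(-5), Function('W')(Function('O')(3))), 2) = Pow(Add(Mul(9, -5), Add(-25, Mul(5, Pow(Add(Rational(32, 3), Mul(Rational(-5, 3), Pow(3, 2)), Mul(Rational(1, 3), Pow(3, 3)), Mul(Rational(2, 3), 3)), 2)))), 2) = Pow(Add(-45, Add(-25, Mul(5, Pow(Add(Rational(32, 3), Mul(Rational(-5, 3), 9), Mul(Rational(1, 3), 27), 2), 2)))), 2) = Pow(Add(-45, Add(-25, Mul(5, Pow(Add(Rational(32, 3), -15, 9, 2), 2)))), 2) = Pow(Add(-45, Add(-25, Mul(5, Pow(Rational(20, 3), 2)))), 2) = Pow(Add(-45, Add(-25, Mul(5, Rational(400, 9)))), 2) = Pow(Add(-45, Add(-25, Rational(2000, 9))), 2) = Pow(Add(-45, Rational(1775, 9)), 2) = Pow(Rational(1370, 9), 2) = Rational(1876900, 81)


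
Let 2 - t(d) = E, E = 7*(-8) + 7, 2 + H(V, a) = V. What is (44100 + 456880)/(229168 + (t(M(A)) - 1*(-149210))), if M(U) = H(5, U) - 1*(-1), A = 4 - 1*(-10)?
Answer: 500980/378429 ≈ 1.3238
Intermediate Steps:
H(V, a) = -2 + V
A = 14 (A = 4 + 10 = 14)
E = -49 (E = -56 + 7 = -49)
M(U) = 4 (M(U) = (-2 + 5) - 1*(-1) = 3 + 1 = 4)
t(d) = 51 (t(d) = 2 - 1*(-49) = 2 + 49 = 51)
(44100 + 456880)/(229168 + (t(M(A)) - 1*(-149210))) = (44100 + 456880)/(229168 + (51 - 1*(-149210))) = 500980/(229168 + (51 + 149210)) = 500980/(229168 + 149261) = 500980/378429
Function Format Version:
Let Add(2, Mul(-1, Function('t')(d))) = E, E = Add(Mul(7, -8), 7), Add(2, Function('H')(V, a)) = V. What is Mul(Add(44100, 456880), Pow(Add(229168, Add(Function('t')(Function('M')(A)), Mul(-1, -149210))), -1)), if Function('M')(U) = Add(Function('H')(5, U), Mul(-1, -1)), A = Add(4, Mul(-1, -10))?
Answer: Rational(500980, 378429) ≈ 1.3238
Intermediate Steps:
Function('H')(V, a) = Add(-2, V)
A = 14 (A = Add(4, 10) = 14)
E = -49 (E = Add(-56, 7) = -49)
Function('M')(U) = 4 (Function('M')(U) = Add(Add(-2, 5), Mul(-1, -1)) = Add(3, 1) = 4)
Function('t')(d) = 51 (Function('t')(d) = Add(2, Mul(-1, -49)) = Add(2, 49) = 51)
Mul(Add(44100, 456880), Pow(Add(229168, Add(Function('t')(Function('M')(A)), Mul(-1, -149210))), -1)) = Mul(Add(44100, 456880), Pow(Add(229168, Add(51, Mul(-1, -149210))), -1)) = Mul(500980, Pow(Add(229168, Add(51, 149210)), -1)) = Mul(500980, Pow(Add(229168, 149261), -1)) = Mul(500980, Pow(378429, -1)) = Mul(500980, Rational(1, 378429)) = Rational(500980, 378429)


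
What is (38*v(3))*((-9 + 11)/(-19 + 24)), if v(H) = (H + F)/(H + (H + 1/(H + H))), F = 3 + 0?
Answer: 2736/185 ≈ 14.789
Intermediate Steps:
F = 3
v(H) = (3 + H)/(1/(2*H) + 2*H) (v(H) = (H + 3)/(H + (H + 1/(H + H))) = (3 + H)/(H + (H + 1/(2*H))) = (3 + H)/(1/(2*H) + 2*H))
(38*v(3))*((-9 + 11)/(-19 + 24)) = (38*(2*3*(3 + 3)/(1 + 4*3**2)))*((-9 + 11)/(-19 + 24)) = (38*(2*3*6/(1 + 4*9)))*(2/5) = (38*(2*3*6/(1 + 36)))*(2*(1/5)) = (38*(2*3*6/37))*(2/5) = (38*(2*3*(1/37)*6))*(2/5) = (38*(36/37))*(2/5) = (1368/37)*(2/5) = 2736/185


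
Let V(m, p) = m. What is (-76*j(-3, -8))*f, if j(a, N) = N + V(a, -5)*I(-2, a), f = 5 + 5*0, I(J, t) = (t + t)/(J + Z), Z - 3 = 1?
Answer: -380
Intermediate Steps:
Z = 4 (Z = 3 + 1 = 4)
I(J, t) = 2*t/(4 + J) (I(J, t) = (t + t)/(J + 4) = (2*t)/(4 + J) = 2*t/(4 + J))
f = 5 (f = 5 + 0 = 5)
j(a, N) = N + a² (j(a, N) = N + a*(2*a/(4 - 2)) = N + a*(2*a/2) = N + a*(2*a*(½)) = N + a*a = N + a²)
(-76*j(-3, -8))*f = -76*(-8 + (-3)²)*5 = -76*(-8 + 9)*5 = -76*1*5 = -76*5 = -380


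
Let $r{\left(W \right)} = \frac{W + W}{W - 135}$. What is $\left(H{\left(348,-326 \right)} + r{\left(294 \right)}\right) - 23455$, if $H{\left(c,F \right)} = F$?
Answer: $- \frac{1260197}{53} \approx -23777.0$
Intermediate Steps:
$r{\left(W \right)} = \frac{2 W}{-135 + W}$
$\left(H{\left(348,-326 \right)} + r{\left(294 \right)}\right) - 23455 = \left(-326 + 2 \cdot 294 \frac{1}{-135 + 294}\right) - 23455 = \left(-326 + 2 \cdot 294 \cdot \frac{1}{159}\right) - 23455 = \left(-326 + \frac{196}{53}\right) - 23455 = - \frac{17082}{53} - 23455 = - \frac{1260197}{53}$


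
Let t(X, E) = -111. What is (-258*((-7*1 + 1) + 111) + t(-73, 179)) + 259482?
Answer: 232281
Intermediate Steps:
(-258*((-7*1 + 1) + 111) + t(-73, 179)) + 259482 = (-258*((-7*1 + 1) + 111) - 111) + 259482 = (-258*((-7 + 1) + 111) - 111) + 259482 = (-258*(-6 + 111) - 111) + 259482 = (-258*105 - 111) + 259482 = (-27090 - 111) + 259482 = -27201 + 259482 = 232281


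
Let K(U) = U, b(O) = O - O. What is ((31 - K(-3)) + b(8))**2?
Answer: 1156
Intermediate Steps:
b(O) = 0
((31 - K(-3)) + b(8))**2 = ((31 - 1*(-3)) + 0)**2 = ((31 + 3) + 0)**2 = (34 + 0)**2 = 34**2 = 1156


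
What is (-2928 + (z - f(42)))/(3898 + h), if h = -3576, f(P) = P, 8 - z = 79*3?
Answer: -457/46 ≈ -9.9348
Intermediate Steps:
z = -229 (z = 8 - 79*3 = 8 - 1*237 = 8 - 237 = -229)
(-2928 + (z - f(42)))/(3898 + h) = (-2928 + (-229 - 1*42))/(3898 - 3576) = (-2928 + (-229 - 42))/322 = (-2928 - 271)*(1/322) = -3199*1/322 = -457/46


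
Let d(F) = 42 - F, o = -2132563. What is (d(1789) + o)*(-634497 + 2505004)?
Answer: -3992241795170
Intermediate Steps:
(d(1789) + o)*(-634497 + 2505004) = ((42 - 1*1789) - 2132563)*(-634497 + 2505004) = ((42 - 1789) - 2132563)*1870507 = (-1747 - 2132563)*1870507 = -2134310*1870507 = -3992241795170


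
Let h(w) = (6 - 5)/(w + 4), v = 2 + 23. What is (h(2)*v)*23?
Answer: 575/6 ≈ 95.833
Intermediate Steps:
v = 25
h(w) = 1/(4 + w)
(h(2)*v)*23 = (25/(4 + 2))*23 = (25/6)*23 = 575/6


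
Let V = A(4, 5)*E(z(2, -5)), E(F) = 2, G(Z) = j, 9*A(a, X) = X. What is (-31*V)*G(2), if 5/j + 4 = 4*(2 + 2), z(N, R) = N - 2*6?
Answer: -775/54 ≈ -14.352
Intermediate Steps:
A(a, X) = X/9
z(N, R) = -12 + N (z(N, R) = N - 12 = -12 + N)
j = 5/12 (j = 5/(-4 + 4*(2 + 2)) = 5/(-4 + 4*4) = 5/(-4 + 16) = 5/12 ≈ 0.41667)
G(Z) = 5/12
V = 10/9 (V = ((⅑)*5)*2 = (5/9)*2 = 10/9 ≈ 1.1111)
(-31*V)*G(2) = -31*10/9*(5/12) = -310/9*5/12 = -775/54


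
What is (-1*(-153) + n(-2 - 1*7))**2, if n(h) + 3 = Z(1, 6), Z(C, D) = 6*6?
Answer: 34596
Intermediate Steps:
Z(C, D) = 36
n(h) = 33 (n(h) = -3 + 36 = 33)
(-1*(-153) + n(-2 - 1*7))**2 = (-1*(-153) + 33)**2 = (153 + 33)**2 = 186**2 = 34596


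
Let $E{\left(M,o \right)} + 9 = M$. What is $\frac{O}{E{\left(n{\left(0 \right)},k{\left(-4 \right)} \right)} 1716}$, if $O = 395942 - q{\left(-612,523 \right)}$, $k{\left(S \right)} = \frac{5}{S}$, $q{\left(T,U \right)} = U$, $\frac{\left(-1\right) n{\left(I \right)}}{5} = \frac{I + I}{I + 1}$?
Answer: $- \frac{395419}{15444} \approx -25.603$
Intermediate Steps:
$n{\left(I \right)} = - \frac{10 I}{1 + I}$ ($n{\left(I \right)} = - 5 \frac{I + I}{I + 1} = - 5 \frac{2 I}{1 + I} = - \frac{10 I}{1 + I}$)
$E{\left(M,o \right)} = -9 + M$
$O = 395419$ ($O = 395942 - 523 = 395419$)
$\frac{O}{E{\left(n{\left(0 \right)},k{\left(-4 \right)} \right)} 1716} = \frac{395419}{\left(-9 - \frac{0}{1 + 0}\right) 1716} = \frac{395419}{\left(-9 - \frac{0}{1}\right) 1716} = \frac{395419}{\left(-9 - 0 \cdot 1\right) 1716} = \frac{395419}{\left(-9 + 0\right) 1716} = \frac{395419}{\left(-9\right) 1716} = \frac{395419}{-15444} = 395419 \left(- \frac{1}{15444}\right) = - \frac{395419}{15444}$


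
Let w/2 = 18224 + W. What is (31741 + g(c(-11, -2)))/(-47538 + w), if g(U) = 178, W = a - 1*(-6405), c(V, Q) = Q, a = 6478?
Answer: 31919/14676 ≈ 2.1749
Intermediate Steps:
W = 12883 (W = 6478 - 1*(-6405) = 6478 + 6405 = 12883)
w = 62214 (w = 2*(18224 + 12883) = 2*31107 = 62214)
(31741 + g(c(-11, -2)))/(-47538 + w) = (31741 + 178)/(-47538 + 62214) = 31919/14676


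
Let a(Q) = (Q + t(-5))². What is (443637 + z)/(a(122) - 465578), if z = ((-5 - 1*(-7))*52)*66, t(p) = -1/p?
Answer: -11262525/11266129 ≈ -0.99968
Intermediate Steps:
a(Q) = (⅕ + Q)² (a(Q) = (Q - 1/(-5))² = (Q - 1*(-⅕))² = (Q + ⅕)² = (⅕ + Q)²)
z = 6864 (z = ((-5 + 7)*52)*66 = (2*52)*66 = 104*66 = 6864)
(443637 + z)/(a(122) - 465578) = (443637 + 6864)/((1 + 5*122)²/25 - 465578) = 450501/((1 + 610)²/25 - 465578) = 450501/((1/25)*611² - 465578) = 450501/((1/25)*373321 - 465578) = 450501/(373321/25 - 465578) = 450501/(-11266129/25) = 450501*(-25/11266129) = -11262525/11266129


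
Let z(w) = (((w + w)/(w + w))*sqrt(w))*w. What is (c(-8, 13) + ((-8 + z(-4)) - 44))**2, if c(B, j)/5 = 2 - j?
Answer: 11385 + 1712*I ≈ 11385.0 + 1712.0*I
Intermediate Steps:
c(B, j) = 10 - 5*j (c(B, j) = 5*(2 - j) = 10 - 5*j)
z(w) = w**(3/2) (z(w) = (((2*w)/((2*w)))*sqrt(w))*w = (((2*w)*(1/(2*w)))*sqrt(w))*w = (1*sqrt(w))*w = sqrt(w)*w = w**(3/2))
(c(-8, 13) + ((-8 + z(-4)) - 44))**2 = ((10 - 5*13) + ((-8 + (-4)**(3/2)) - 44))**2 = ((10 - 65) + ((-8 - 8*I) - 44))**2 = (-55 + (-52 - 8*I))**2 = (-107 - 8*I)**2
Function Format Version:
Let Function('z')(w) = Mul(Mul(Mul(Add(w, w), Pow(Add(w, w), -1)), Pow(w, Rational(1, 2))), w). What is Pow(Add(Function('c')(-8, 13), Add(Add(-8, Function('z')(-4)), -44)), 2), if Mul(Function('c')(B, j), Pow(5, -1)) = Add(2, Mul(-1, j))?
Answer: Add(11385, Mul(1712, I)) ≈ Add(11385., Mul(1712.0, I))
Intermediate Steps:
Function('c')(B, j) = Add(10, Mul(-5, j)) (Function('c')(B, j) = Mul(5, Add(2, Mul(-1, j))) = Add(10, Mul(-5, j)))
Function('z')(w) = Pow(w, Rational(3, 2)) (Function('z')(w) = Mul(Mul(Mul(Mul(2, w), Pow(Mul(2, w), -1)), Pow(w, Rational(1, 2))), w) = Mul(Mul(Mul(Mul(2, w), Mul(Rational(1, 2), Pow(w, -1))), Pow(w, Rational(1, 2))), w) = Mul(Mul(1, Pow(w, Rational(1, 2))), w) = Mul(Pow(w, Rational(1, 2)), w) = Pow(w, Rational(3, 2)))
Pow(Add(Function('c')(-8, 13), Add(Add(-8, Function('z')(-4)), -44)), 2) = Pow(Add(Add(10, Mul(-5, 13)), Add(Add(-8, Pow(-4, Rational(3, 2))), -44)), 2) = Pow(Add(Add(10, -65), Add(Add(-8, Mul(-8, I)), -44)), 2) = Pow(Add(-55, Add(-52, Mul(-8, I))), 2) = Pow(Add(-107, Mul(-8, I)), 2)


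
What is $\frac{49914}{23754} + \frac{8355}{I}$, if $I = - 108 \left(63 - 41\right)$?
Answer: $- \frac{4437167}{3135528} \approx -1.4151$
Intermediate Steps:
$I = -2376$ ($I = \left(-108\right) 22 = -2376$)
$\frac{49914}{23754} + \frac{8355}{I} = \frac{49914}{23754} + \frac{8355}{-2376} = 49914 \cdot \frac{1}{23754} + 8355 \left(- \frac{1}{2376}\right) = \frac{8319}{3959} - \frac{2785}{792} = - \frac{4437167}{3135528}$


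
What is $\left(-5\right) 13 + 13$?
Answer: $-52$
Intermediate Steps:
$\left(-5\right) 13 + 13 = -65 + 13 = -52$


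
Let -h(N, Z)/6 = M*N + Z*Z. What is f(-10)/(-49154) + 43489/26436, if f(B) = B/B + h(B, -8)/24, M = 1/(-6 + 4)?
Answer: 2138087891/1299435144 ≈ 1.6454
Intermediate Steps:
M = -1/2 (M = 1/(-2) = -1/2 ≈ -0.50000)
h(N, Z) = -6*Z**2 + 3*N (h(N, Z) = -6*(-N/2 + Z*Z) = -6*(-N/2 + Z**2) = -6*(Z**2 - N/2) = -6*Z**2 + 3*N)
f(B) = -15 + B/8 (f(B) = B/B + (-6*(-8)**2 + 3*B)/24 = 1 + (-6*64 + 3*B)*(1/24) = 1 + (-384 + 3*B)*(1/24) = 1 + (-16 + B/8) = -15 + B/8)
f(-10)/(-49154) + 43489/26436 = (-15 + (1/8)*(-10))/(-49154) + 43489/26436 = (-15 - 5/4)*(-1/49154) + 43489*(1/26436) = -65/4*(-1/49154) + 43489/26436 = 65/196616 + 43489/26436 = 2138087891/1299435144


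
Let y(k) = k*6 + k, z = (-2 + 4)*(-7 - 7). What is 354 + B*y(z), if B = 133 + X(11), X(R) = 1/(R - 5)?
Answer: -77240/3 ≈ -25747.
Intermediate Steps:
z = -28 (z = 2*(-14) = -28)
y(k) = 7*k (y(k) = 6*k + k = 7*k)
X(R) = 1/(-5 + R)
B = 799/6 (B = 133 + 1/(-5 + 11) = 133 + 1/6 = 799/6 ≈ 133.17)
354 + B*y(z) = 354 + 799*(7*(-28))/6 = 354 + (799/6)*(-196) = 354 - 78302/3 = -77240/3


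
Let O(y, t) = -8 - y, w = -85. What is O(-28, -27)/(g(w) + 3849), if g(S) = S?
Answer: 5/941 ≈ 0.0053135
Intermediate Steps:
O(-28, -27)/(g(w) + 3849) = (-8 - 1*(-28))/(-85 + 3849) = (-8 + 28)/3764 = 20*(1/3764) = 5/941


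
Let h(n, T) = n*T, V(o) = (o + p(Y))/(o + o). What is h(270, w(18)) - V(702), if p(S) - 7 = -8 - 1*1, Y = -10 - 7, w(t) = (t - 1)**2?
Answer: 27388355/351 ≈ 78030.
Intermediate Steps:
w(t) = (-1 + t)**2
Y = -17
p(S) = -2 (p(S) = 7 + (-8 - 1*1) = 7 + (-8 - 1) = 7 - 9 = -2)
V(o) = (-2 + o)/(2*o) (V(o) = (o - 2)/(o + o) = (-2 + o)/((2*o)) = (-2 + o)*(1/(2*o)) = (-2 + o)/(2*o))
h(n, T) = T*n
h(270, w(18)) - V(702) = (-1 + 18)**2*270 - (-2 + 702)/(2*702) = 17**2*270 - 700/(2*702) = 289*270 - 1*175/351 = 78030 - 175/351 = 27388355/351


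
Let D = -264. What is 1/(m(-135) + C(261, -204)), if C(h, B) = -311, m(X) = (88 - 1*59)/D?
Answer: -264/82133 ≈ -0.0032143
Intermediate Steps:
m(X) = -29/264 (m(X) = (88 - 1*59)/(-264) = (88 - 59)*(-1/264) = 29*(-1/264) = -29/264)
1/(m(-135) + C(261, -204)) = 1/(-29/264 - 311) = 1/(-82133/264) = -264/82133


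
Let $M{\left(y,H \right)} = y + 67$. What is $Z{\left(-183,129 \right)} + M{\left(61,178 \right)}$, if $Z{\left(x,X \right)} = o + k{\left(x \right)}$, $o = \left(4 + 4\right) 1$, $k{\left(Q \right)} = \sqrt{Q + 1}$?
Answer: $136 + i \sqrt{182} \approx 136.0 + 13.491 i$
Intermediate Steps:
$k{\left(Q \right)} = \sqrt{1 + Q}$
$o = 8$ ($o = 8 \cdot 1 = 8$)
$M{\left(y,H \right)} = 67 + y$
$Z{\left(x,X \right)} = 8 + \sqrt{1 + x}$
$Z{\left(-183,129 \right)} + M{\left(61,178 \right)} = \left(8 + \sqrt{1 - 183}\right) + \left(67 + 61\right) = \left(8 + \sqrt{-182}\right) + 128 = \left(8 + i \sqrt{182}\right) + 128 = 136 + i \sqrt{182}$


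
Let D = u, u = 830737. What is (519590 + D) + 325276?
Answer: 1675603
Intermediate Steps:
D = 830737
(519590 + D) + 325276 = (519590 + 830737) + 325276 = 1350327 + 325276 = 1675603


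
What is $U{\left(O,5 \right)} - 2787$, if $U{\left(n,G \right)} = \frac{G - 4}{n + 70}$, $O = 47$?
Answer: $- \frac{326078}{117} \approx -2787.0$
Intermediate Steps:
$U{\left(n,G \right)} = \frac{-4 + G}{70 + n}$
$U{\left(O,5 \right)} - 2787 = \frac{-4 + 5}{70 + 47} - 2787 = \frac{1}{117} \cdot 1 - 2787 = \frac{1}{117} - 2787 = - \frac{326078}{117}$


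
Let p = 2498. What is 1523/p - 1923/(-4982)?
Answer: 3097810/3111259 ≈ 0.99568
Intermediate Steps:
1523/p - 1923/(-4982) = 1523/2498 - 1923/(-4982) = 1523*(1/2498) - 1923*(-1/4982) = 1523/2498 + 1923/4982 = 3097810/3111259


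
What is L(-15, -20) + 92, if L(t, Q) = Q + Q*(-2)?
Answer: 112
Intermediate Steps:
L(t, Q) = -Q (L(t, Q) = Q - 2*Q = -Q)
L(-15, -20) + 92 = -1*(-20) + 92 = 20 + 92 = 112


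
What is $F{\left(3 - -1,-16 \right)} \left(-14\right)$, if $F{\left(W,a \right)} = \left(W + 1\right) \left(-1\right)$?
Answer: $70$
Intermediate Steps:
$F{\left(W,a \right)} = -1 - W$ ($F{\left(W,a \right)} = \left(1 + W\right) \left(-1\right) = -1 - W$)
$F{\left(3 - -1,-16 \right)} \left(-14\right) = \left(-1 - \left(3 - -1\right)\right) \left(-14\right) = \left(-1 - \left(3 + 1\right)\right) \left(-14\right) = \left(-1 - 4\right) \left(-14\right) = \left(-5\right) \left(-14\right) = 70$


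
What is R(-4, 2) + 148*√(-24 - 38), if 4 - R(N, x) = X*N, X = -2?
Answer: -4 + 148*I*√62 ≈ -4.0 + 1165.4*I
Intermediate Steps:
R(N, x) = 4 + 2*N (R(N, x) = 4 - (-2)*N = 4 + 2*N)
R(-4, 2) + 148*√(-24 - 38) = (4 + 2*(-4)) + 148*√(-24 - 38) = (4 - 8) + 148*√(-62) = -4 + 148*(I*√62) = -4 + 148*I*√62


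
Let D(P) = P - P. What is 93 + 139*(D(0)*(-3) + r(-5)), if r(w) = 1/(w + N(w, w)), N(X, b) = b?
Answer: 791/10 ≈ 79.100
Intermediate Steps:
D(P) = 0
r(w) = 1/(2*w) (r(w) = 1/(w + w) = 1/(2*w))
93 + 139*(D(0)*(-3) + r(-5)) = 93 + 139*(0*(-3) + (½)/(-5)) = 93 + 139*(0 + (½)*(-⅕)) = 93 + 139*(0 - ⅒) = 93 + 139*(-⅒) = 93 - 139/10 = 791/10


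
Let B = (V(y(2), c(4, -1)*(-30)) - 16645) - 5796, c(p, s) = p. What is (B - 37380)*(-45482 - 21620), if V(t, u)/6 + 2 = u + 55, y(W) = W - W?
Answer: 4041083746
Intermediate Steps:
y(W) = 0
V(t, u) = 318 + 6*u (V(t, u) = -12 + 6*(u + 55) = -12 + 6*(55 + u) = -12 + (330 + 6*u) = 318 + 6*u)
B = -22843 (B = ((318 + 6*(4*(-30))) - 16645) - 5796 = ((318 + 6*(-120)) - 16645) - 5796 = ((318 - 720) - 16645) - 5796 = (-402 - 16645) - 5796 = -17047 - 5796 = -22843)
(B - 37380)*(-45482 - 21620) = (-22843 - 37380)*(-45482 - 21620) = -60223*(-67102) = 4041083746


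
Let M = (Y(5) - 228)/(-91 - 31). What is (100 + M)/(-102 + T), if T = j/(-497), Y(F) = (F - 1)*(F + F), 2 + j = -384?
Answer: -1539209/1534394 ≈ -1.0031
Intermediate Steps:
j = -386 (j = -2 - 384 = -386)
Y(F) = 2*F*(-1 + F) (Y(F) = (-1 + F)*(2*F) = 2*F*(-1 + F))
T = 386/497 (T = -386/(-497) = -386*(-1/497) = 386/497 ≈ 0.77666)
M = 94/61 (M = (2*5*(-1 + 5) - 228)/(-91 - 31) = (2*5*4 - 228)/(-122) = (40 - 228)*(-1/122) = -188*(-1/122) = 94/61 ≈ 1.5410)
(100 + M)/(-102 + T) = (100 + 94/61)/(-102 + 386/497) = 6194/(61*(-50308/497)) = (6194/61)*(-497/50308) = -1539209/1534394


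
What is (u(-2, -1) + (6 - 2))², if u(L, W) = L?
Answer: 4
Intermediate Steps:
(u(-2, -1) + (6 - 2))² = (-2 + (6 - 2))² = (-2 + 4)² = 2² = 4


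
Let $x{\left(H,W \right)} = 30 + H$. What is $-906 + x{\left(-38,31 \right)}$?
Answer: $-914$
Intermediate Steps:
$-906 + x{\left(-38,31 \right)} = -906 + \left(30 - 38\right) = -906 - 8 = -914$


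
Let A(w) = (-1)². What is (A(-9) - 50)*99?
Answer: -4851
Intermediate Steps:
A(w) = 1
(A(-9) - 50)*99 = (1 - 50)*99 = -49*99 = -4851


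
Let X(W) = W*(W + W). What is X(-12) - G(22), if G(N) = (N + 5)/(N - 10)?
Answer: 1143/4 ≈ 285.75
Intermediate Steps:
X(W) = 2*W² (X(W) = W*(2*W) = 2*W²)
G(N) = (5 + N)/(-10 + N)
X(-12) - G(22) = 2*(-12)² - (5 + 22)/(-10 + 22) = 2*144 - 27/12 = 288 - 27/12 = 288 - 1*9/4 = 288 - 9/4 = 1143/4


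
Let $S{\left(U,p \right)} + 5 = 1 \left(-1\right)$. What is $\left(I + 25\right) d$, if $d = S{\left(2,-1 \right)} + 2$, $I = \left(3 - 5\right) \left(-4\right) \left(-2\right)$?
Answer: $-36$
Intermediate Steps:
$S{\left(U,p \right)} = -6$ ($S{\left(U,p \right)} = -5 + 1 \left(-1\right) = -5 - 1 = -6$)
$I = -16$ ($I = \left(-2\right) \left(-4\right) \left(-2\right) = 8 \left(-2\right) = -16$)
$d = -4$ ($d = -6 + 2 = -4$)
$\left(I + 25\right) d = \left(-16 + 25\right) \left(-4\right) = 9 \left(-4\right) = -36$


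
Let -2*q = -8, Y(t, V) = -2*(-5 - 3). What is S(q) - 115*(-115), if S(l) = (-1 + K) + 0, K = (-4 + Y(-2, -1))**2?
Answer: 13368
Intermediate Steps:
Y(t, V) = 16 (Y(t, V) = -2*(-8) = 16)
q = 4 (q = -1/2*(-8) = 4)
K = 144 (K = (-4 + 16)**2 = 12**2 = 144)
S(l) = 143 (S(l) = (-1 + 144) + 0 = 143 + 0 = 143)
S(q) - 115*(-115) = 143 - 115*(-115) = 143 + 13225 = 13368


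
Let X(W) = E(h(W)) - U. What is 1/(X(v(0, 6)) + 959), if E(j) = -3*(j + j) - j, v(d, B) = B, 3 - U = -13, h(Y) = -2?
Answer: 1/957 ≈ 0.0010449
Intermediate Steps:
U = 16 (U = 3 - 1*(-13) = 3 + 13 = 16)
E(j) = -7*j (E(j) = -6*j - j = -7*j)
X(W) = -2 (X(W) = -7*(-2) - 1*16 = 14 - 16 = -2)
1/(X(v(0, 6)) + 959) = 1/(-2 + 959) = 1/957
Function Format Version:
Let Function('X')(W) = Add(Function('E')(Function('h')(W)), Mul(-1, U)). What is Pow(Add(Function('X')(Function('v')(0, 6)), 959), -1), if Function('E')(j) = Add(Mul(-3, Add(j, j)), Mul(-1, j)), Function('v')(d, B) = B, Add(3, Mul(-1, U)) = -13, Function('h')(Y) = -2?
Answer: Rational(1, 957) ≈ 0.0010449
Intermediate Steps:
U = 16 (U = Add(3, Mul(-1, -13)) = Add(3, 13) = 16)
Function('E')(j) = Mul(-7, j) (Function('E')(j) = Add(Mul(-3, Mul(2, j)), Mul(-1, j)) = Add(Mul(-6, j), Mul(-1, j)) = Mul(-7, j))
Function('X')(W) = -2 (Function('X')(W) = Add(Mul(-7, -2), Mul(-1, 16)) = Add(14, -16) = -2)
Pow(Add(Function('X')(Function('v')(0, 6)), 959), -1) = Pow(Add(-2, 959), -1) = Pow(957, -1) = Rational(1, 957)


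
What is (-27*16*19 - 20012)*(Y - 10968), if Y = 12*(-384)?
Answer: 439554720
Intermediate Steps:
Y = -4608
(-27*16*19 - 20012)*(Y - 10968) = (-27*16*19 - 20012)*(-4608 - 10968) = (-432*19 - 20012)*(-15576) = (-8208 - 20012)*(-15576) = -28220*(-15576) = 439554720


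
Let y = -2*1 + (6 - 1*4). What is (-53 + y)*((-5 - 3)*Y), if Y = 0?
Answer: 0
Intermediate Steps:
y = 0 (y = -2 + (6 - 4) = -2 + 2 = 0)
(-53 + y)*((-5 - 3)*Y) = (-53 + 0)*((-5 - 3)*0) = -(-424)*0 = -53*0 = 0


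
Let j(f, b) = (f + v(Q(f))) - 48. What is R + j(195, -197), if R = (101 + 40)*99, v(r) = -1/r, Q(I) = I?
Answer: 2750669/195 ≈ 14106.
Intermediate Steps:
j(f, b) = -48 + f - 1/f (j(f, b) = (f - 1/f) - 48 = -48 + f - 1/f)
R = 13959 (R = 141*99 = 13959)
R + j(195, -197) = 13959 + (-48 + 195 - 1/195) = 13959 + 28664/195 = 2750669/195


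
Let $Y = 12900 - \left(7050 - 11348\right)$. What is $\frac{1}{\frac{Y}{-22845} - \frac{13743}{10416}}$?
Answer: $- \frac{79317840}{164364401} \approx -0.48257$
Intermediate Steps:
$Y = 17198$ ($Y = 12900 - -4298 = 12900 + 4298 = 17198$)
$\frac{1}{\frac{Y}{-22845} - \frac{13743}{10416}} = \frac{1}{\frac{17198}{-22845} - \frac{13743}{10416}} = \frac{1}{17198 \left(- \frac{1}{22845}\right) - \frac{4581}{3472}} = \frac{1}{- \frac{17198}{22845} - \frac{4581}{3472}} = \frac{1}{- \frac{164364401}{79317840}} = - \frac{79317840}{164364401}$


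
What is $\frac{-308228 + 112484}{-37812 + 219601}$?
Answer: $- \frac{195744}{181789} \approx -1.0768$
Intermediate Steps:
$\frac{-308228 + 112484}{-37812 + 219601} = - \frac{195744}{181789}$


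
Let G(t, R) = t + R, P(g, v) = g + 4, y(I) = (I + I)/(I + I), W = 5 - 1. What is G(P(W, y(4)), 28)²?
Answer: 1296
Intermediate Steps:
W = 4
y(I) = 1 (y(I) = (2*I)/((2*I)) = (2*I)*(1/(2*I)) = 1)
P(g, v) = 4 + g
G(t, R) = R + t
G(P(W, y(4)), 28)² = (28 + (4 + 4))² = (28 + 8)² = 36² = 1296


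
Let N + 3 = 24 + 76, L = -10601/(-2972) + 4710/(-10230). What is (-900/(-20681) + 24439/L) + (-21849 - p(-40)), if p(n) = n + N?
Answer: -914091511581514/65110757497 ≈ -14039.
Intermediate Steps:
L = 3148337/1013452 (L = -10601*(-1/2972) + 4710*(-1/10230) = 10601/2972 - 157/341 = 3148337/1013452 ≈ 3.1065)
N = 97 (N = -3 + (24 + 76) = -3 + 100 = 97)
p(n) = 97 + n (p(n) = n + 97 = 97 + n)
(-900/(-20681) + 24439/L) + (-21849 - p(-40)) = (-900/(-20681) + 24439/(3148337/1013452)) + (-21849 - (97 - 40)) = (-900*(-1/20681) + 24439*(1013452/3148337)) + (-21849 - 1*57) = (900/20681 + 24767753428/3148337) + (-21849 - 57) = 512224742147768/65110757497 - 21906 = -914091511581514/65110757497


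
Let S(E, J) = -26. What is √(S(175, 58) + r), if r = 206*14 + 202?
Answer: 6*√85 ≈ 55.317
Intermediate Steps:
r = 3086 (r = 2884 + 202 = 3086)
√(S(175, 58) + r) = √(-26 + 3086) = √3060 = 6*√85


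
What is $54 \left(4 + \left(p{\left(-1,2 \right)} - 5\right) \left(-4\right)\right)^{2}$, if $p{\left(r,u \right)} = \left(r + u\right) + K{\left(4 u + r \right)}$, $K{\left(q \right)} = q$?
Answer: $3456$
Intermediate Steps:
$p{\left(r,u \right)} = 2 r + 5 u$ ($p{\left(r,u \right)} = \left(r + u\right) + \left(4 u + r\right) = \left(r + u\right) + \left(r + 4 u\right) = 2 r + 5 u$)
$54 \left(4 + \left(p{\left(-1,2 \right)} - 5\right) \left(-4\right)\right)^{2} = 54 \left(4 + \left(\left(2 \left(-1\right) + 5 \cdot 2\right) - 5\right) \left(-4\right)\right)^{2} = 54 \left(4 + \left(\left(-2 + 10\right) - 5\right) \left(-4\right)\right)^{2} = 54 \left(4 + \left(8 - 5\right) \left(-4\right)\right)^{2} = 54 \left(4 + 3 \left(-4\right)\right)^{2} = 54 \left(4 - 12\right)^{2} = 54 \left(-8\right)^{2} = 54 \cdot 64 = 3456$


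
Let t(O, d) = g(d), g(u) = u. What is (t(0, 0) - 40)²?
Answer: 1600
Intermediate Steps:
t(O, d) = d
(t(0, 0) - 40)² = (0 - 40)² = (-40)² = 1600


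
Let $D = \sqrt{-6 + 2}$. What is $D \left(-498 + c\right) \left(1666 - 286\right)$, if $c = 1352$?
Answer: $2357040 i \approx 2.357 \cdot 10^{6} i$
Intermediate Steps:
$D = 2 i$ ($D = \sqrt{-4} = 2 i \approx 2.0 i$)
$D \left(-498 + c\right) \left(1666 - 286\right) = 2 i \left(-498 + 1352\right) \left(1666 - 286\right) = 2 i 854 \cdot 1380 = 2 i 1178520 = 2357040 i$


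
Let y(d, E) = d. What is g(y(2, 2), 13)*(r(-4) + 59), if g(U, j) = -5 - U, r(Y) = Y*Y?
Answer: -525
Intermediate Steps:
r(Y) = Y²
g(y(2, 2), 13)*(r(-4) + 59) = (-5 - 1*2)*((-4)² + 59) = (-5 - 2)*(16 + 59) = -7*75 = -525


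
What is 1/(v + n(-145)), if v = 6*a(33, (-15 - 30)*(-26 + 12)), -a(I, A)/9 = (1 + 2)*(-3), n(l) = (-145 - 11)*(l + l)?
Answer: 1/45726 ≈ 2.1869e-5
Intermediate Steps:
n(l) = -312*l
a(I, A) = 81 (a(I, A) = -9*(1 + 2)*(-3) = -27*(-3) = -9*(-9) = 81)
v = 486 (v = 6*81 = 486)
1/(v + n(-145)) = 1/(486 - 312*(-145)) = 1/(486 + 45240) = 1/45726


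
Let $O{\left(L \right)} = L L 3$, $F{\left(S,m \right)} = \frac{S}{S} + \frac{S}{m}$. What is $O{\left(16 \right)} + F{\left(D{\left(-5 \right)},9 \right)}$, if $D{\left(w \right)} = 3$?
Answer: $\frac{2308}{3} \approx 769.33$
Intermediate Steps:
$F{\left(S,m \right)} = 1 + \frac{S}{m}$
$O{\left(L \right)} = 3 L^{2}$ ($O{\left(L \right)} = L^{2} \cdot 3 = 3 L^{2}$)
$O{\left(16 \right)} + F{\left(D{\left(-5 \right)},9 \right)} = 3 \cdot 16^{2} + \frac{3 + 9}{9} = 3 \cdot 256 + \frac{1}{9} \cdot 12 = 768 + \frac{4}{3} = \frac{2308}{3}$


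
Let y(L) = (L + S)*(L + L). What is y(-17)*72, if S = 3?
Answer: 34272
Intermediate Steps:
y(L) = 2*L*(3 + L) (y(L) = (L + 3)*(L + L) = (3 + L)*(2*L) = 2*L*(3 + L))
y(-17)*72 = (2*(-17)*(3 - 17))*72 = (2*(-17)*(-14))*72 = 476*72 = 34272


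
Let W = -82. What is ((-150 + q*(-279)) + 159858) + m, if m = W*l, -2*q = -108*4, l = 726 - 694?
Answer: 96820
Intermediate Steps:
l = 32
q = 216 (q = -(-54)*4 = -½*(-432) = 216)
m = -2624 (m = -82*32 = -2624)
((-150 + q*(-279)) + 159858) + m = ((-150 + 216*(-279)) + 159858) - 2624 = ((-150 - 60264) + 159858) - 2624 = (-60414 + 159858) - 2624 = 99444 - 2624 = 96820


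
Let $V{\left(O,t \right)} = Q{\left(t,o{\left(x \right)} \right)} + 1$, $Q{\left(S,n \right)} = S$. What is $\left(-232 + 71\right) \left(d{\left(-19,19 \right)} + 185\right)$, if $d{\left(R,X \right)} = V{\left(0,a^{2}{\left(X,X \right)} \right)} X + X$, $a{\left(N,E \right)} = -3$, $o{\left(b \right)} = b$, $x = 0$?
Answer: $-63434$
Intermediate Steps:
$V{\left(O,t \right)} = 1 + t$ ($V{\left(O,t \right)} = t + 1 = 1 + t$)
$d{\left(R,X \right)} = 11 X$ ($d{\left(R,X \right)} = \left(1 + \left(-3\right)^{2}\right) X + X = \left(1 + 9\right) X + X = 10 X + X = 11 X$)
$\left(-232 + 71\right) \left(d{\left(-19,19 \right)} + 185\right) = \left(-232 + 71\right) \left(11 \cdot 19 + 185\right) = - 161 \left(209 + 185\right) = \left(-161\right) 394 = -63434$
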